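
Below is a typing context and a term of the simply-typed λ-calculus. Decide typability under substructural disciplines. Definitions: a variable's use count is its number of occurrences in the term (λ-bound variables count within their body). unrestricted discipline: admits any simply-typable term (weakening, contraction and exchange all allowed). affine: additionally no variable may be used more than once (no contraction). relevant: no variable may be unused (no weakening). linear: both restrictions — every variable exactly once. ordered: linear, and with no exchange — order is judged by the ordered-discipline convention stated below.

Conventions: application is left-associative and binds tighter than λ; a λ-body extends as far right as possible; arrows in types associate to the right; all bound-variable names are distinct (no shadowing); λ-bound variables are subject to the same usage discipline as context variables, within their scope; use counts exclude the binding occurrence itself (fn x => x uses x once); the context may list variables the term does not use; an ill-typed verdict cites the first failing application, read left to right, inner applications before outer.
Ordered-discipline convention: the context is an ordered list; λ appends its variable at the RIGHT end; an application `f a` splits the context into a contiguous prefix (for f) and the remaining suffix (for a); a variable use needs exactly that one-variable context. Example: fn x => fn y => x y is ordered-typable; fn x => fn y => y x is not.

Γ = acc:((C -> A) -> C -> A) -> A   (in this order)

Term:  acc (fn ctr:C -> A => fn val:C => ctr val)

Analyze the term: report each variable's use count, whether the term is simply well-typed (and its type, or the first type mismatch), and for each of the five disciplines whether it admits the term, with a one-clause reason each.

usage: acc: 1; ctr [bound]: 1; val [bound]: 1
use order (left to right): acc, ctr, val
typing: ✓ — A
ordered ✓ (one use each (acc, ctr, val); ordered split holds)
linear ✓ (each of acc, ctr, val used exactly once)
affine ✓ (acc, ctr, val: no repeats, contraction unneeded)
relevant ✓ (acc, ctr, val: all used, weakening unneeded)
unrestricted ✓ (well-typed at A; no restrictions here)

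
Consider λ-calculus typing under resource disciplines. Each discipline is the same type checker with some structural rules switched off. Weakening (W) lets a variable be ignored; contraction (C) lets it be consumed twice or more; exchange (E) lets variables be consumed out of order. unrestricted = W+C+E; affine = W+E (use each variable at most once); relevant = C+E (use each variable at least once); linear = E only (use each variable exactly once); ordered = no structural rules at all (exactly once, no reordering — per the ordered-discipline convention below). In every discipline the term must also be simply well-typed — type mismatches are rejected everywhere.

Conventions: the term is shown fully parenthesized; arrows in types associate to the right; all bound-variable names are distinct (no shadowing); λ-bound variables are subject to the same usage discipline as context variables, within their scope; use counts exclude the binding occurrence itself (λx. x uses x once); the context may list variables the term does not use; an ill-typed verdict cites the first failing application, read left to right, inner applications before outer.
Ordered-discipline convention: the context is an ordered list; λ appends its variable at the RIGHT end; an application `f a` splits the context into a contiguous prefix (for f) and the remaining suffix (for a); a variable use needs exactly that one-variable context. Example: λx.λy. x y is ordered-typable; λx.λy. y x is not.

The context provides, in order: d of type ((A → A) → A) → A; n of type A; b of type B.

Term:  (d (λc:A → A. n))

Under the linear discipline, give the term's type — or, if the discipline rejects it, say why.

not well-typed under linear — needs weakening: b, c unused
usage: d: 1; n: 1; b: 0; c [bound]: 0
order of uses: d, n
typing: well-typed — term : A
summary: ordered ✗ | linear ✗ | affine ✓ | relevant ✗ | unrestricted ✓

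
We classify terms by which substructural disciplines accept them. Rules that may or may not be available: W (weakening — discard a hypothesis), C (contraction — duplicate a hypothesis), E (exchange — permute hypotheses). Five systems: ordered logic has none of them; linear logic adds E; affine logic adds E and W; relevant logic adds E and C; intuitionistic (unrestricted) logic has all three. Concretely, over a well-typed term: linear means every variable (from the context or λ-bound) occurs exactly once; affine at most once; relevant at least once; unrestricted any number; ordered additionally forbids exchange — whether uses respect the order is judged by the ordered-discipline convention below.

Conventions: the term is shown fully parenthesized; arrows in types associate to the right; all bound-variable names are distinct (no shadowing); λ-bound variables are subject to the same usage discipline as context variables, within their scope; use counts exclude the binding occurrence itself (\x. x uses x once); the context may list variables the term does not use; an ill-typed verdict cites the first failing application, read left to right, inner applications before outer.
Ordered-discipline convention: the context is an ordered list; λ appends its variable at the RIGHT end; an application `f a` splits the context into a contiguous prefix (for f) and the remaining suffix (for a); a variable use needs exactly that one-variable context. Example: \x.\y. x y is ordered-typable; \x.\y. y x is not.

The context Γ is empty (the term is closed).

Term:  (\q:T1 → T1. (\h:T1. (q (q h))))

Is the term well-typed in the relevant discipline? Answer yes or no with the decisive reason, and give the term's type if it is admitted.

yes — q, h: all used, weakening unneeded; term : (T1 → T1) → T1 → T1
use counts: q (bound)=2; h (bound)=1
uses in reading order: q, q, h
typing: the term checks, with type (T1 → T1) → T1 → T1
per-discipline verdicts: ordered ✗; linear ✗; affine ✗; relevant ✓; unrestricted ✓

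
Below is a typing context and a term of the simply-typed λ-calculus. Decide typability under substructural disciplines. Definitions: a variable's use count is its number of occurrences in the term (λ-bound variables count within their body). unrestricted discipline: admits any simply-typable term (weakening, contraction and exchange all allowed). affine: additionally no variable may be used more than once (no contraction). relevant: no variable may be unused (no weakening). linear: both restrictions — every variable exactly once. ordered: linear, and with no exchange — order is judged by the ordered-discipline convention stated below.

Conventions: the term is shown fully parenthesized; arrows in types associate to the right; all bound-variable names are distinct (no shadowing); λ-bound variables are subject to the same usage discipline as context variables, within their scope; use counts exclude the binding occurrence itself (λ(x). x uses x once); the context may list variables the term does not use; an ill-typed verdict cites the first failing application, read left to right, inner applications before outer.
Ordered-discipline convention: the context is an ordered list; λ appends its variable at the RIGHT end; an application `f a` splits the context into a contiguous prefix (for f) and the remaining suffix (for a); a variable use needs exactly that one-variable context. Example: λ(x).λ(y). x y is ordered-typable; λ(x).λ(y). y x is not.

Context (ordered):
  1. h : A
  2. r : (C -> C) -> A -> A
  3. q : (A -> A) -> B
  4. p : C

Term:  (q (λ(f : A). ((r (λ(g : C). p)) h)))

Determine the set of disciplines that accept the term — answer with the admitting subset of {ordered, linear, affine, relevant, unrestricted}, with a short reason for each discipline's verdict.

accepted by: affine, unrestricted
variable uses: h: 1; r: 1; q: 1; p: 1; f (λ-bound): 0; g (λ-bound): 0
left-to-right use order: q, r, p, h
typing: well-typed at B
ordered: ✗ — unused: f, g — weakening required
linear: ✗ — unused: f, g — weakening required
affine: ✓ — at most one use each (h, r, q, p, f, g)
relevant: ✗ — unused: f, g — weakening required
unrestricted: ✓ — simply typable at B; W, C, E all held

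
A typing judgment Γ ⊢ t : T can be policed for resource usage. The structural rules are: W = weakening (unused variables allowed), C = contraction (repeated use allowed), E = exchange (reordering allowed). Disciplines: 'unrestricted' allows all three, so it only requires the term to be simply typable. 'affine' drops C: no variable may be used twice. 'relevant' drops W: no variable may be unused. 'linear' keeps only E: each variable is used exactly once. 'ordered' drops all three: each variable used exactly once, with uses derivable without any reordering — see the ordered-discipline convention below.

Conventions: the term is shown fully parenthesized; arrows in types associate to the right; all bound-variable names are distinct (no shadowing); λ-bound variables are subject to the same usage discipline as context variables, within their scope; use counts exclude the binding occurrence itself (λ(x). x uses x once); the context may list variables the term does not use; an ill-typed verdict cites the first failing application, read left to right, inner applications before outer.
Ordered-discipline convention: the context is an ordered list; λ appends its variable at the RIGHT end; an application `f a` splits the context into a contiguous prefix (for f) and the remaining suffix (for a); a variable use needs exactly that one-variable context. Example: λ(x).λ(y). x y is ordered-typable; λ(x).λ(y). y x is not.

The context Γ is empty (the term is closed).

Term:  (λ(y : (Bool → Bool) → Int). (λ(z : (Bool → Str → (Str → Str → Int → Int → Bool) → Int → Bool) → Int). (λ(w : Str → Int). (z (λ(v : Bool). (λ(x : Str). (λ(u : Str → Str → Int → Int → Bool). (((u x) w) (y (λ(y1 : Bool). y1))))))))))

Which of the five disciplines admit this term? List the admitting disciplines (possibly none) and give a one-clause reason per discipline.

admitted in: none
variable uses: y [bound]=1, z [bound]=1, w [bound]=1, v [bound]=0, x [bound]=1, u [bound]=1, y1 [bound]=1
uses in reading order: z, u, x, w, y, y1
typing: ill-typed: argument of type Str → Int where Str is required
ordered ✗ (a type mismatch blocks all five)
linear ✗ (the type mismatch rejects it)
affine ✗ (not simply typable)
relevant ✗ (fails simple typing)
unrestricted ✗ (a type mismatch blocks all five)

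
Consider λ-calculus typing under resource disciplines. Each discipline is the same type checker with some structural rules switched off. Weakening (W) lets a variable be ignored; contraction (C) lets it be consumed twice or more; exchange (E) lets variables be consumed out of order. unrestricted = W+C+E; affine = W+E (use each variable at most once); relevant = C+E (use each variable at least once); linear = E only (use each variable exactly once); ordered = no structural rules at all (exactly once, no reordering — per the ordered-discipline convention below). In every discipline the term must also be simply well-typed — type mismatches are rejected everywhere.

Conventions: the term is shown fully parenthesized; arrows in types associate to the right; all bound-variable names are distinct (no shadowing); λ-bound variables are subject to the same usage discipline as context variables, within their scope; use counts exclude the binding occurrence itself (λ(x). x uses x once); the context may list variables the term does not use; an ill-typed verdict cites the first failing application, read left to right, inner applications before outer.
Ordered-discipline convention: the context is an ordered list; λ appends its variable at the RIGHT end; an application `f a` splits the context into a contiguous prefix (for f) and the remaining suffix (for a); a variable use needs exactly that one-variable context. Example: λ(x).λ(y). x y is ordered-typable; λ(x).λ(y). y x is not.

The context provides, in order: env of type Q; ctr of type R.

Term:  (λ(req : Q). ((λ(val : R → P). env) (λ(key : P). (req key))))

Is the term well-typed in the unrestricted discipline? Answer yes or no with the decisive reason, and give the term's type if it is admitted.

no — the type mismatch rejects it
use counts: env: 1×; ctr: 0×; req (bound): 1×; val (bound): 0×; key (bound): 1×
uses in reading order: env, req, key
typing: ill-typed: non-function type Q applied to an argument
per-discipline verdicts: ordered ✗ · linear ✗ · affine ✗ · relevant ✗ · unrestricted ✗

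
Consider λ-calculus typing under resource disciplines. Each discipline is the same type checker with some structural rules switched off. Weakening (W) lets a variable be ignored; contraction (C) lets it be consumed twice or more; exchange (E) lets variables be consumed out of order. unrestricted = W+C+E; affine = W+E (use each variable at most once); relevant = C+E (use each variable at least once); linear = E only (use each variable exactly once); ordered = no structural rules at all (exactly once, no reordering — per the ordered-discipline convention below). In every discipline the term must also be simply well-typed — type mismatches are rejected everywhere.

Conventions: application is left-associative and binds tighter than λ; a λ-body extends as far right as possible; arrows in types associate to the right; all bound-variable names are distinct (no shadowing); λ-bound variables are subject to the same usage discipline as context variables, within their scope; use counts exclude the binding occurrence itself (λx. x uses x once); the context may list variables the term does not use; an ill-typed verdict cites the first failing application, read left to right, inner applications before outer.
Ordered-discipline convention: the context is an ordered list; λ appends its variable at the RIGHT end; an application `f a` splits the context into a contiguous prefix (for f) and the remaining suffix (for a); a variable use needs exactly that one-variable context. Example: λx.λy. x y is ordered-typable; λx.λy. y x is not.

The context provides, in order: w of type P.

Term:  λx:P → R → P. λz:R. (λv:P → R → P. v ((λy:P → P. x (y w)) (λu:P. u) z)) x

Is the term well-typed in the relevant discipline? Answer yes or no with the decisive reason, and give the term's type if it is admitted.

yes — none of w, x, z, v, y, u goes unused; term : (P → R → P) → R → R → P
counts: w: 1; x (λ-bound): 2; z (λ-bound): 1; v (λ-bound): 1; y (λ-bound): 1; u (λ-bound): 1
left-to-right use order: v, x, y, w, u, z, x
typing: the term checks, with type (P → R → P) → R → R → P
across the five disciplines: ordered ✗ · linear ✗ · affine ✗ · relevant ✓ · unrestricted ✓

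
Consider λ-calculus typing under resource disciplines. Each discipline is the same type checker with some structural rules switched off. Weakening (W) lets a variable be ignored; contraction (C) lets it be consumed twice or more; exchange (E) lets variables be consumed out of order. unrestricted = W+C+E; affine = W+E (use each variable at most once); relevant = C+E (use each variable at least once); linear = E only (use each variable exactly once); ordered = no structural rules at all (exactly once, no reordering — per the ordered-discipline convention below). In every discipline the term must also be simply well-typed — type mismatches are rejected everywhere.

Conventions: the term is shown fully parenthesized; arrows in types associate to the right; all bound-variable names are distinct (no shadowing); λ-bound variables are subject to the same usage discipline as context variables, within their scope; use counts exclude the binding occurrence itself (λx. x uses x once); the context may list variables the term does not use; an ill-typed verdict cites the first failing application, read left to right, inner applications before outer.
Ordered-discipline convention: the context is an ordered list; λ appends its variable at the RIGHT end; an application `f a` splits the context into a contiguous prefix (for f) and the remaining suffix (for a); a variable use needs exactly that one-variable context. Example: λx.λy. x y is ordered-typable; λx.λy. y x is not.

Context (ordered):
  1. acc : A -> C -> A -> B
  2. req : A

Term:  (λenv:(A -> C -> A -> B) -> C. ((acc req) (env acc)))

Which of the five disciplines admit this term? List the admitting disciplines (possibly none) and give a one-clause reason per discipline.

accepted by: relevant, unrestricted
usage: acc=2; req=1; env [bound]=1
uses in reading order: acc, req, env, acc
typing: ✓ — ((A -> C -> A -> B) -> C) -> A -> B
ordered: ✗, uses contraction: acc ×2
linear: ✗, uses contraction: acc ×2
affine: ✗, uses contraction: acc ×2
relevant: ✓, at least one use each (acc, req, env)
unrestricted: ✓, typability at ((A -> C -> A -> B) -> C) -> A -> B is all that's needed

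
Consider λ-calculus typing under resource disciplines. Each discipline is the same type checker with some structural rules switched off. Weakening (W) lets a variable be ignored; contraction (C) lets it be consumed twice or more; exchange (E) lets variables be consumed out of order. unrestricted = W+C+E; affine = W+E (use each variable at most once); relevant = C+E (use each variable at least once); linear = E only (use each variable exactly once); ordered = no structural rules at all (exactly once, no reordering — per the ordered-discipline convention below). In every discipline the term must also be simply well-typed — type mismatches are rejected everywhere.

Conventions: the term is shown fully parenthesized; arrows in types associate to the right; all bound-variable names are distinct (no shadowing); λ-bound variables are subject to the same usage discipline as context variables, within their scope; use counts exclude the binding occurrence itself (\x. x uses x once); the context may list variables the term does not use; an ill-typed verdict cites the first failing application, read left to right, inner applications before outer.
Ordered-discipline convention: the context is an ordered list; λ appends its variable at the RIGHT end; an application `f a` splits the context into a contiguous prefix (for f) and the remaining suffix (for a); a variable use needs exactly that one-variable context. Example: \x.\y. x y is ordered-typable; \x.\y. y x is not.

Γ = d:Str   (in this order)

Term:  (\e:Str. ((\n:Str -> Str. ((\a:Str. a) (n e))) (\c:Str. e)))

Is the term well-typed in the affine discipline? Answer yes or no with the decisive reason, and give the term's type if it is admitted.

no — needs contraction — e ×2
variable uses: d=0, e (λ-bound)=2, n (λ-bound)=1, a (λ-bound)=1, c (λ-bound)=0
order of uses: a, n, e, e
typing: well-typed — term : Str -> Str
per-discipline verdicts: ordered ✗, linear ✗, affine ✗, relevant ✗, unrestricted ✓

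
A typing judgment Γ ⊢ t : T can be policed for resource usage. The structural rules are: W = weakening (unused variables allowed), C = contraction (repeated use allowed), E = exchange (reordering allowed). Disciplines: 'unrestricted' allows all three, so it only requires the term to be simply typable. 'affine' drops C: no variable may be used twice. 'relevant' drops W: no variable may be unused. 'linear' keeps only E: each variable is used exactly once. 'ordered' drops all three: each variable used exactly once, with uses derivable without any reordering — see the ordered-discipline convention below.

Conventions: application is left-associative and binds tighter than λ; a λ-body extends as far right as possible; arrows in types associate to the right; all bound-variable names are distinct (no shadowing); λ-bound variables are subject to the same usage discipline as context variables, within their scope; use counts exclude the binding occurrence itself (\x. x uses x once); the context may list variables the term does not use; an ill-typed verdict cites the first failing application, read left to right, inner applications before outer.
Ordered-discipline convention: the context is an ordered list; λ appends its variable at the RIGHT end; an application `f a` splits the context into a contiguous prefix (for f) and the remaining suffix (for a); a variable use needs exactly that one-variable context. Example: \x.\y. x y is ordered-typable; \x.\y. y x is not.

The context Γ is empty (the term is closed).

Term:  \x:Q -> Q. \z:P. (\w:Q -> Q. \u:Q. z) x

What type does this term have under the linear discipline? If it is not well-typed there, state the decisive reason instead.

not well-typed under linear — needs weakening: w, u unused
usage: x (λ-bound) ×1, z (λ-bound) ×1, w (λ-bound) ×0, u (λ-bound) ×0
uses in reading order: z, x
typing: ✓ — (Q -> Q) -> P -> Q -> P
per-discipline verdicts: ordered ✗, linear ✗, affine ✓, relevant ✗, unrestricted ✓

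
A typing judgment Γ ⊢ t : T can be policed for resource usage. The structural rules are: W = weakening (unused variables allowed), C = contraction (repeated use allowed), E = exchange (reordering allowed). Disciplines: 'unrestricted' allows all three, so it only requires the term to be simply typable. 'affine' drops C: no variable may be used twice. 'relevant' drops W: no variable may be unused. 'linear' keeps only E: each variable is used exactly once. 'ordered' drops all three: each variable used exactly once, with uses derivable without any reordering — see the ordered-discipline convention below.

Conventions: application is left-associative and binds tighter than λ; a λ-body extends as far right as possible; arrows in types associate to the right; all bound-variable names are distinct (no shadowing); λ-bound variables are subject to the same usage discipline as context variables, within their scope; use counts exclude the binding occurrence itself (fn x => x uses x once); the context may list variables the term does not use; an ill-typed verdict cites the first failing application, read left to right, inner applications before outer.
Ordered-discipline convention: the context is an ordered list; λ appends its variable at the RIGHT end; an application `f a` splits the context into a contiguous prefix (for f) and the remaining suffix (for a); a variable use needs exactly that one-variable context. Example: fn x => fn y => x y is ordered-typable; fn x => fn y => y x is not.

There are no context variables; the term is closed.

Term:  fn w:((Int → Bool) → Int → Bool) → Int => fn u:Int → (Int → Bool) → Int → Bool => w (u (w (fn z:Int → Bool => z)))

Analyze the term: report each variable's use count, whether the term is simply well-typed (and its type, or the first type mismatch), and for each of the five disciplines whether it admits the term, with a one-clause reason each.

usage: w (λ-bound): 2, u (λ-bound): 1, z (λ-bound): 1
left-to-right use order: w, u, w, z
typing: well-typed at (((Int → Bool) → Int → Bool) → Int) → (Int → (Int → Bool) → Int → Bool) → Int
ordered: ✗ — uses contraction: w ×2
linear: ✗ — uses contraction: w ×2
affine: ✗ — uses contraction: w ×2
relevant: ✓ — w, u, z: all used, weakening unneeded
unrestricted: ✓ — type-checks ((((Int → Bool) → Int → Bool) → Int) → (Int → (Int → Bool) → Int → Bool) → Int) and nothing is barred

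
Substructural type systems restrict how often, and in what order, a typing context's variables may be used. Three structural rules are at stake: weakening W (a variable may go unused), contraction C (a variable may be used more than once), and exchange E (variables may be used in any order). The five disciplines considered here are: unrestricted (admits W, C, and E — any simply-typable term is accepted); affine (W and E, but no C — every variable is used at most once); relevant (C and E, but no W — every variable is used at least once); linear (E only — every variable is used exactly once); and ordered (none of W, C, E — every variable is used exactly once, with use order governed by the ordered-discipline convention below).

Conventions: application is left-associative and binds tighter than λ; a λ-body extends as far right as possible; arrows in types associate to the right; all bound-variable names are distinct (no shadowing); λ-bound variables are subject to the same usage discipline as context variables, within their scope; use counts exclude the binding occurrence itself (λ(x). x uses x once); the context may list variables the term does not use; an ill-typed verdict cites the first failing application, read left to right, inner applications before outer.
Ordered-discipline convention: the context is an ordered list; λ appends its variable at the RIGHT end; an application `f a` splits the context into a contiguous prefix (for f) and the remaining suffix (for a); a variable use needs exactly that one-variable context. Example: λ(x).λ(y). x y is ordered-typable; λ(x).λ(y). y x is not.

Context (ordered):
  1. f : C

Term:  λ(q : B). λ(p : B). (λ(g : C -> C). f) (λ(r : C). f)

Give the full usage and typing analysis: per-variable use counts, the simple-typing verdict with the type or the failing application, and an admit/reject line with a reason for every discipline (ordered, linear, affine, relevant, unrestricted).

variable uses: f: 2, q (λ-bound): 0, p (λ-bound): 0, g (λ-bound): 0, r (λ-bound): 0
use order (left to right): f, f
typing: well-typed at B -> B -> C
ordered ✗ (uses contraction: f ×2; q, p, g, r left unused)
linear ✗ (uses contraction: f ×2; q, p, g, r left unused)
affine ✗ (uses contraction: f ×2)
relevant ✗ (q, p, g, r left unused)
unrestricted ✓ (well-typed at B -> B -> C; no restrictions here)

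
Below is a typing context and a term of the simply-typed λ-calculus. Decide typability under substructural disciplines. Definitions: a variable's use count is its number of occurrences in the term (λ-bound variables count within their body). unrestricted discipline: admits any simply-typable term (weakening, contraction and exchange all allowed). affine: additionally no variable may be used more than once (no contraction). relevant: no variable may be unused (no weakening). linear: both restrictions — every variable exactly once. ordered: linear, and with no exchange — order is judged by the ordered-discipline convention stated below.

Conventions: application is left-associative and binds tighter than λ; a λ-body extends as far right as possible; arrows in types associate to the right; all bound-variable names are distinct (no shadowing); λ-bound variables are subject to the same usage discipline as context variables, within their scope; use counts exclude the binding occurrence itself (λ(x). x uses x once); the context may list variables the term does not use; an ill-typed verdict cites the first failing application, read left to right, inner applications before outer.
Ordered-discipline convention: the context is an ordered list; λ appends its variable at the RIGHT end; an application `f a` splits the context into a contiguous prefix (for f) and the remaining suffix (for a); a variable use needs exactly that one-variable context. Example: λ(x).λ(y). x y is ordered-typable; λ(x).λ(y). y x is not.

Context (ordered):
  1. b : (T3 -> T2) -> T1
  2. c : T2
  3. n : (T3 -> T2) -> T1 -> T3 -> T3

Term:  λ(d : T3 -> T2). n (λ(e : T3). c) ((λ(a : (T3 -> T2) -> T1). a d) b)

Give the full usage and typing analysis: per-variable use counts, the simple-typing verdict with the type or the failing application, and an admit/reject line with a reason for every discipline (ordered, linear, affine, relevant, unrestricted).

variable uses: b=1, c=1, n=1, d (bound)=1, e (bound)=0, a (bound)=1
uses in reading order: n, c, a, d, b
typing: well-typed at (T3 -> T2) -> T3 -> T3
ordered ✗ (e never used (weakening))
linear ✗ (e never used (weakening))
affine ✓ (none of b, c, n, d, e, a used more than once)
relevant ✗ (e never used (weakening))
unrestricted ✓ (type-checks ((T3 -> T2) -> T3 -> T3) and nothing is barred)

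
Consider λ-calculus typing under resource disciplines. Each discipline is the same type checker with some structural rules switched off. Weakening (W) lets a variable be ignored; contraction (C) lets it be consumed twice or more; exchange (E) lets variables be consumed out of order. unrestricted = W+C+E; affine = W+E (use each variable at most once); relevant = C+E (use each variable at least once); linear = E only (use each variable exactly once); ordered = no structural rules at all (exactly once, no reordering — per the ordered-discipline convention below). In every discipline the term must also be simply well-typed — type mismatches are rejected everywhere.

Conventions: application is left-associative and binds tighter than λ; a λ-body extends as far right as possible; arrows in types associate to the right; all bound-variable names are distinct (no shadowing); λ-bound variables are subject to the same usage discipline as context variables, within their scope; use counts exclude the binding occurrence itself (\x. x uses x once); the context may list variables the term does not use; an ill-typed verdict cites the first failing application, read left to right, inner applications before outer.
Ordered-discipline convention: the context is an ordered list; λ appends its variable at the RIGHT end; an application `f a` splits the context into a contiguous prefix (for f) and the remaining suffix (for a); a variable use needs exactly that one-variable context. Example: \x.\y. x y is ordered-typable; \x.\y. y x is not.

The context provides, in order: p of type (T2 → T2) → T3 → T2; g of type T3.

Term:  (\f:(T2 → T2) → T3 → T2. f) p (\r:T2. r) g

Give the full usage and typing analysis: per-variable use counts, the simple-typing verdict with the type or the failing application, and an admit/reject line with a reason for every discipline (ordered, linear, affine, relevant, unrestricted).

use counts: p ×1; g ×1; f (λ-bound) ×1; r (λ-bound) ×1
left-to-right use order: f, p, r, g
typing: well-typed at T2
ordered: ✓, p, g, f, r: once each, no exchange needed
linear: ✓, exactly-once usage across p, g, f, r
affine: ✓, p, g, f, r: no repeats, contraction unneeded
relevant: ✓, every one of p, g, f, r appears
unrestricted: ✓, simply typable at T2; W, C, E all held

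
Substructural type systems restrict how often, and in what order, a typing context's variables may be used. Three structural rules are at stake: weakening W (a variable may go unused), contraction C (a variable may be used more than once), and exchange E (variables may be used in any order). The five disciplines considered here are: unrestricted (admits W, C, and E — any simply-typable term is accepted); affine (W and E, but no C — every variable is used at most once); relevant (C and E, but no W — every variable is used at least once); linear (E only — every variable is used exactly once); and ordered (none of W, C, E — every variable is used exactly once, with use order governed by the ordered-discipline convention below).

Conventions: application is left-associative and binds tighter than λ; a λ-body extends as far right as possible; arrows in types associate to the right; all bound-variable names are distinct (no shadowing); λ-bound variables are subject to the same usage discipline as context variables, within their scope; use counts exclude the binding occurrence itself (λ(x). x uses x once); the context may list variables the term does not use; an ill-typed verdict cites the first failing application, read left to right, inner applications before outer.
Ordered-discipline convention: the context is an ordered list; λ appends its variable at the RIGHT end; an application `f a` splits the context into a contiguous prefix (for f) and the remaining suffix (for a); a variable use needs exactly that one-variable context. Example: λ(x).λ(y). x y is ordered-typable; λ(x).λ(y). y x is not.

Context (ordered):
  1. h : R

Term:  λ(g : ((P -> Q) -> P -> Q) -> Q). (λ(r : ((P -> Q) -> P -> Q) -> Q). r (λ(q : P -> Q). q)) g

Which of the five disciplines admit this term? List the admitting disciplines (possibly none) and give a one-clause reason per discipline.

accepted by: affine, unrestricted
variable uses: h ×0; g [bound] ×1; r [bound] ×1; q [bound] ×1
left-to-right use order: r, q, g
typing: well-typed at (((P -> Q) -> P -> Q) -> Q) -> Q
ordered: ✗ — needs weakening: h unused
linear: ✗ — needs weakening: h unused
affine: ✓ — none of h, g, r, q used more than once
relevant: ✗ — needs weakening: h unused
unrestricted: ✓ — well-typed at (((P -> Q) -> P -> Q) -> Q) -> Q; no restrictions here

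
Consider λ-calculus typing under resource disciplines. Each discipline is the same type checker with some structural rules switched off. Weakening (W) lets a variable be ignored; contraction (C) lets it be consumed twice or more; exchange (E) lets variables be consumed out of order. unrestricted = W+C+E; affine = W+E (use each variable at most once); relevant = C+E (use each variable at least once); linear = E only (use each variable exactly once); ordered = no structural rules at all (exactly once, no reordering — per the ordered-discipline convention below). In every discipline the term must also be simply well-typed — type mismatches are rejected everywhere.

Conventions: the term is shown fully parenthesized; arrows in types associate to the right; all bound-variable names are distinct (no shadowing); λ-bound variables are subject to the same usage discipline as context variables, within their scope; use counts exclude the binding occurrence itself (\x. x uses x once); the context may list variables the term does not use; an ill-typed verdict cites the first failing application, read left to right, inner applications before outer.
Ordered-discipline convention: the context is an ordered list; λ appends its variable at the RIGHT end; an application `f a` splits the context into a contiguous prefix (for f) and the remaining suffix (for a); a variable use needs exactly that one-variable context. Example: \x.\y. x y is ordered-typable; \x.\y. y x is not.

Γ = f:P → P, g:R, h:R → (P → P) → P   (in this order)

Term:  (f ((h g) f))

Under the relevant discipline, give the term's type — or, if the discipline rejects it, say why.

term : P
use counts: f ×2; g ×1; h ×1
uses in reading order: f, h, g, f
typing: the term checks, with type P
per-discipline verdicts: ordered ✗ · linear ✗ · affine ✗ · relevant ✓ · unrestricted ✓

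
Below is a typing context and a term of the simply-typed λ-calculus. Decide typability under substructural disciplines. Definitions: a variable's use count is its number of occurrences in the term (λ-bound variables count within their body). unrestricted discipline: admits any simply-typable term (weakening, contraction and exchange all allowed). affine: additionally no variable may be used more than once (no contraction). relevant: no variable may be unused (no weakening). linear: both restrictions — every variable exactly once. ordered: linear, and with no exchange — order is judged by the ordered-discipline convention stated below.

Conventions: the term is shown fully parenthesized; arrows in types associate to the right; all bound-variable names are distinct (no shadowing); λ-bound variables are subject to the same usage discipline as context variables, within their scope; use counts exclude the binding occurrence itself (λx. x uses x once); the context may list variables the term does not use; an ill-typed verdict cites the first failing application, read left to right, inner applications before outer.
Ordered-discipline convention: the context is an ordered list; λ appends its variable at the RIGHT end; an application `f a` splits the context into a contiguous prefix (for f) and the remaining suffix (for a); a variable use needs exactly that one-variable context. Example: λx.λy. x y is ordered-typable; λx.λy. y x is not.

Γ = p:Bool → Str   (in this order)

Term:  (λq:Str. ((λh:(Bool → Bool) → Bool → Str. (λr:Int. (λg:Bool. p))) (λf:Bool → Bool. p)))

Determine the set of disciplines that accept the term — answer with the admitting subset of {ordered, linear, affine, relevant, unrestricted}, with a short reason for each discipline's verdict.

admitted by: unrestricted
variable uses: p ×2, q (λ-bound) ×0, h (λ-bound) ×0, r (λ-bound) ×0, g (λ-bound) ×0, f (λ-bound) ×0
order of uses: p, p
typing: well-typed at Str → Int → Bool → Bool → Str
ordered: ✗ — needs contraction — p ×2; needs weakening: q, h, r, g, f unused
linear: ✗ — needs contraction — p ×2; needs weakening: q, h, r, g, f unused
affine: ✗ — needs contraction — p ×2
relevant: ✗ — needs weakening: q, h, r, g, f unused
unrestricted: ✓ — simply typable at Str → Int → Bool → Bool → Str; W, C, E all held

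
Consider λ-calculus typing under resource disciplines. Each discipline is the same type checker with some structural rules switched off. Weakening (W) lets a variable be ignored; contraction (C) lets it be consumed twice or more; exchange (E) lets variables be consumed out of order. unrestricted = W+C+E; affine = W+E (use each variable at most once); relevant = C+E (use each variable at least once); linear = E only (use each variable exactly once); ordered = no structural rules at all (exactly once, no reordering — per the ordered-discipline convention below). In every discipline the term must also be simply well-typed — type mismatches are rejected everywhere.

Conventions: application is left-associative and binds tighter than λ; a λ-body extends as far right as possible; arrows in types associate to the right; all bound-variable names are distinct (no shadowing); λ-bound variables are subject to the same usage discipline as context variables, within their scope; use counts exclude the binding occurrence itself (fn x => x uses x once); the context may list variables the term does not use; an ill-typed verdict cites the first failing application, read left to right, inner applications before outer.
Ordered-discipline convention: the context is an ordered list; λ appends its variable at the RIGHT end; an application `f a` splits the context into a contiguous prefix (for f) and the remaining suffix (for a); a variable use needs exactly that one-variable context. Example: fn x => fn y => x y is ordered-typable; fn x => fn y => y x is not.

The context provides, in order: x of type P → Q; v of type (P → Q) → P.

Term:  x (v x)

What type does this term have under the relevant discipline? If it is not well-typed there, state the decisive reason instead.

term : Q
usage: x: 2×; v: 1×
uses in reading order: x, v, x
typing: the term checks, with type Q
all disciplines: ordered ✗ · linear ✗ · affine ✗ · relevant ✓ · unrestricted ✓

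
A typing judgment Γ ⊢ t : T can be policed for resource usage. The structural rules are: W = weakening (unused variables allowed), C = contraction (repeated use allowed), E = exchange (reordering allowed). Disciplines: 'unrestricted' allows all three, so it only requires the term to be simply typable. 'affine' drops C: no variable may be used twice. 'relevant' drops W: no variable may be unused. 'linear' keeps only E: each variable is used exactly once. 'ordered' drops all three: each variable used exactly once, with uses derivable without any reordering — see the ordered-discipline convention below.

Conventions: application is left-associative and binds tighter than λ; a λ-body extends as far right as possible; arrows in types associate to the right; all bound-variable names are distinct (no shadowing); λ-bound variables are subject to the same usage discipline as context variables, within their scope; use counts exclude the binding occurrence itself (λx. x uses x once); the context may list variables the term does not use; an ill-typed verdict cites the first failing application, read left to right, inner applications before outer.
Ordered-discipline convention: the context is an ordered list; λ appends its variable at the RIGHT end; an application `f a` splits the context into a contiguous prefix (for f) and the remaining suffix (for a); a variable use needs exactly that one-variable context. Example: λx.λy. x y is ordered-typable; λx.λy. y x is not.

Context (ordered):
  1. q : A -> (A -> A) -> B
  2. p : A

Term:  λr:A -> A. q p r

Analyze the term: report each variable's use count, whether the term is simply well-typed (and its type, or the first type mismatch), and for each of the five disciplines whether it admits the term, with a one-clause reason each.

counts: q: 1, p: 1, r [bound]: 1
use order (left to right): q, p, r
typing: well-typed at (A -> A) -> B
ordered: ✓, one use each (q, p, r); ordered split holds
linear: ✓, exactly-once usage across q, p, r
affine: ✓, q, p, r: no repeats, contraction unneeded
relevant: ✓, at least one use each (q, p, r)
unrestricted: ✓, simply typable at (A -> A) -> B; W, C, E all held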